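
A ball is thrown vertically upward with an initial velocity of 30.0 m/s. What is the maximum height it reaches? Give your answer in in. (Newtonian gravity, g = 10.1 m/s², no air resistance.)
h_max = v₀²/(2g) (with unit conversion) = 1754.0 in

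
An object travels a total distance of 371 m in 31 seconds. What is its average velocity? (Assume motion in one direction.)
v_avg = Δd / Δt = 371 / 31 = 11.97 m/s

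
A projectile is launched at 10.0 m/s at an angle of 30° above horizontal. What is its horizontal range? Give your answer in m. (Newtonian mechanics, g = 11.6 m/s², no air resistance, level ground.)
R = v₀² sin(2θ) / g = 7.466 m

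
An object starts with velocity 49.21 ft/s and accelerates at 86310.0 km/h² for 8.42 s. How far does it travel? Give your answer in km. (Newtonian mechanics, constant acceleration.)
d = v₀t + ½at² (with unit conversion) = 0.3624 km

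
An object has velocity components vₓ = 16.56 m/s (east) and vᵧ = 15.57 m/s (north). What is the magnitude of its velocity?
|v| = √(vₓ² + vᵧ²) = √(16.56² + 15.57²) = √(516.659) = 22.73 m/s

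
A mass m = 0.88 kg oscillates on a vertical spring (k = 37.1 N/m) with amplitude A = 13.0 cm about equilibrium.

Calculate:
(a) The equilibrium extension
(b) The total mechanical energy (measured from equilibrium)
x_eq = mg/k = 0.88×9.81/37.1 = 0.2327 m = 23.27 cm
E = ½kA² = ½×37.1×(0.13)² = 0.3135 J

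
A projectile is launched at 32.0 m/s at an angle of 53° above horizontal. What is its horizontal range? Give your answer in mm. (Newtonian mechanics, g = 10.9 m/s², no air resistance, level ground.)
R = v₀² sin(2θ) / g (with unit conversion) = 90310.0 mm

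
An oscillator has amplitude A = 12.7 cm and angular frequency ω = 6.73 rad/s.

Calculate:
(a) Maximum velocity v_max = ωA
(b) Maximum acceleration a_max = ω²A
v_max = ωA = 6.73×0.127 = 0.8547 m/s
a_max = ω²A = 6.73²×0.127 = 5.752 m/s²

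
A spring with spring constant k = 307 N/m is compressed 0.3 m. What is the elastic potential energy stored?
PE = ½kx² = ½×307×0.3² = 13.81 J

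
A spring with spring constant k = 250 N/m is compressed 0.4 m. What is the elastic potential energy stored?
PE = ½kx² = ½×250×0.4² = 20.0 J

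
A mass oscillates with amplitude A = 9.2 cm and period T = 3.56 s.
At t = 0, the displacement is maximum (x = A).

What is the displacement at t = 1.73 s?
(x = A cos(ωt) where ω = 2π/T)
ω = 2π/T = 2π/3.56 = 1.765 rad/s
x = A cos(ωt) = 9.2×cos(1.765×1.73) = -9.164 cm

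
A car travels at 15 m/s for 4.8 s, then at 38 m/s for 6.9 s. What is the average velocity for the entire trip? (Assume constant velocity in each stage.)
d₁ = v₁t₁ = 15 × 4.8 = 72 m
d₂ = v₂t₂ = 38 × 6.9 = 262.2 m
d_total = 334.2 m, t_total = 11.7 s
v_avg = d_total/t_total = 334.2/11.7 = 28.56 m/s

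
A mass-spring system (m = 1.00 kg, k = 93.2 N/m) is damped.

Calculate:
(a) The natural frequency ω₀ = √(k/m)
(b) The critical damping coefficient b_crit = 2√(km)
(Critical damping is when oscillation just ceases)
ω₀ = √(k/m) = √(93.2/1.0) = 9.654 rad/s
b_crit = 2√(km) = 2√(93.2×1.0) = 19.31 kg/s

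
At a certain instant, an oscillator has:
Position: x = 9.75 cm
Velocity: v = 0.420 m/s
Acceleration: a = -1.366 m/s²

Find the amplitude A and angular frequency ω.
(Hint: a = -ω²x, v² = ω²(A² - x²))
a = −ω²x → ω = √(|a|/x) = √(1.366/0.0975) = 3.743 rad/s
v² = ω²(A² − x²) → A = √(x² + v²/ω²) = √(0.0975² + 0.42²/3.743²) = 0.1487 m = 14.87 cm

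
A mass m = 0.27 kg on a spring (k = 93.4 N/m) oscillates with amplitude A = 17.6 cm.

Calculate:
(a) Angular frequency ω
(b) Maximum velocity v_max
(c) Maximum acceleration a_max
ω = √(k/m) = √(93.4/0.27) = 18.6 rad/s
v_max = ωA = 18.6×0.176 = 3.273 m/s
a_max = ω²A = 18.6²×0.176 = 60.88 m/s²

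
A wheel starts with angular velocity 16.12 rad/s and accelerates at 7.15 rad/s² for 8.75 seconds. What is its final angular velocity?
ω = ω₀ + αt = 16.12 + 7.15 × 8.75 = 78.68 rad/s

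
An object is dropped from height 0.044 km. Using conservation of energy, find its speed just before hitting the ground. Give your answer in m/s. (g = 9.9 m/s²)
mgh = ½mv² → v = √(2gh) = √(2×9.9×44) = 29.52 m/s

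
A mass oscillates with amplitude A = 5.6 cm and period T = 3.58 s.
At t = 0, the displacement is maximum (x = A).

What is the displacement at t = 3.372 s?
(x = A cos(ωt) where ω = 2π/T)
ω = 2π/T = 2π/3.58 = 1.755 rad/s
x = A cos(ωt) = 5.6×cos(1.755×3.372) = 5.231 cm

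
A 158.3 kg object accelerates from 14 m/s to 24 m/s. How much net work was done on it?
W_net = ΔKE = ½m(v₂² − v₁²) = ½×158.3×(24² − 14²) = 30077.0 J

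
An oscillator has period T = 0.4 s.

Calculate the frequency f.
f = 1/T = 1/0.4 = 2.5 Hz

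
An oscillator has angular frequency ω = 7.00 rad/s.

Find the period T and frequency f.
T = 2π/ω = 2π/7.0 = 0.8976 s; f = ω/2π = 1.114 Hz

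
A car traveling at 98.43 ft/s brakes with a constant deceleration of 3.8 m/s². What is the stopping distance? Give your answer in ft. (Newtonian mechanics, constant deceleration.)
d = v₀² / (2a) (with unit conversion) = 388.6 ft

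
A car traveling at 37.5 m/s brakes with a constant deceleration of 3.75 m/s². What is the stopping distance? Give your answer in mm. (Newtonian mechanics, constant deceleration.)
d = v₀² / (2a) (with unit conversion) = 187500.0 mm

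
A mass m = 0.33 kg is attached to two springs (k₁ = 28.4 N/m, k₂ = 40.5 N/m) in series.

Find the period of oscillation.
k_eq = k₁k₂/(k₁+k₂) = 16.69 N/m
T = 2π√(m/k_eq) = 2π√(0.33/16.69) = 0.8834 s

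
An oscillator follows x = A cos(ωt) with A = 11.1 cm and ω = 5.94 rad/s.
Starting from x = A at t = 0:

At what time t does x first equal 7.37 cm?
cos(ωt) = x/A = 7.37/11.1 = 0.664
ωt = arccos(0.664) = 0.8447 rad
t = 0.8447/5.94 = 0.1422 s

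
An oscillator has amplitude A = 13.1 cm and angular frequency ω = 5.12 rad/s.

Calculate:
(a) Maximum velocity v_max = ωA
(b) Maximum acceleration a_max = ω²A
v_max = ωA = 5.12×0.131 = 0.6707 m/s
a_max = ω²A = 5.12²×0.131 = 3.434 m/s²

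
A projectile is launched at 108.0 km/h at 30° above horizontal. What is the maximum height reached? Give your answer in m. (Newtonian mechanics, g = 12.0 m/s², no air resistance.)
H = v₀²sin²(θ)/(2g) (with unit conversion) = 9.375 m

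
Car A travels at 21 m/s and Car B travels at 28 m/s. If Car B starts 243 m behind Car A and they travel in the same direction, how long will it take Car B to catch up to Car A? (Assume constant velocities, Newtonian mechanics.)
Relative speed: v_rel = 28 - 21 = 7 m/s
Time to catch: t = d₀/v_rel = 243/7 = 34.71 s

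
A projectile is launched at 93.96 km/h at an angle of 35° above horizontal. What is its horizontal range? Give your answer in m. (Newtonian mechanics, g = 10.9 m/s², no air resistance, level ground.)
R = v₀² sin(2θ) / g (with unit conversion) = 58.73 m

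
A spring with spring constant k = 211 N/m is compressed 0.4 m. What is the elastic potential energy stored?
PE = ½kx² = ½×211×0.4² = 16.88 J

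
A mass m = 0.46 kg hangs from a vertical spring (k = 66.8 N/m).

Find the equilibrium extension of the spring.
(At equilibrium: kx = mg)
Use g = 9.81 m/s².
x_eq = mg/k = 0.46×9.81/66.8 = 0.06755 m = 6.755 cm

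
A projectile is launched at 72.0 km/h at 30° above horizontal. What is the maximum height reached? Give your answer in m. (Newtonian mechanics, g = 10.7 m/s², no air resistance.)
H = v₀²sin²(θ)/(2g) (with unit conversion) = 4.673 m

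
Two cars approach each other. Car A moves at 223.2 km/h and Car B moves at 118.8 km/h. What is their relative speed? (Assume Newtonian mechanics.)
v_rel = v_A + v_B = 223.2 + 118.8 = 342.0 km/h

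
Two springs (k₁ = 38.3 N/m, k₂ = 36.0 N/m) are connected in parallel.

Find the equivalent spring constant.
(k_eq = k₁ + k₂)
k_eq = k₁ + k₂ = 38.3 + 36.0 = 74.3 N/m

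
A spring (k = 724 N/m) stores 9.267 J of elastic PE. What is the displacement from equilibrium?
PE = ½kx² → x = √(2PE/k) = √(2×9.267/724) = 0.16 m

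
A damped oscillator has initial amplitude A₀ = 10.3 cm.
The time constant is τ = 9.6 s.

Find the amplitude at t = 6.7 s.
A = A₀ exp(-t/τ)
A = A₀ exp(−t/τ) = 10.3×exp(−6.7/9.6) = 5.125 cm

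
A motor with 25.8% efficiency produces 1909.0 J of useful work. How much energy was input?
W_in = W_out/η = 1909.0/0.258 = 7399.2 J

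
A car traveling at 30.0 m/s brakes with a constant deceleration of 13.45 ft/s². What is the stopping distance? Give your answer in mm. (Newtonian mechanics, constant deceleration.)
d = v₀² / (2a) (with unit conversion) = 109800.0 mm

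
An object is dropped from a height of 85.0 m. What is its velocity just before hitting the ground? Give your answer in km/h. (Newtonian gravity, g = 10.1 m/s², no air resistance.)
v = √(2gh) (with unit conversion) = 149.2 km/h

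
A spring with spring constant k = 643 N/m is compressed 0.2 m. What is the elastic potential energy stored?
PE = ½kx² = ½×643×0.2² = 12.86 J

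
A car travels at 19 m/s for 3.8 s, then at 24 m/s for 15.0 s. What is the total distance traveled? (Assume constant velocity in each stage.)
d₁ = v₁t₁ = 19 × 3.8 = 72.2 m
d₂ = v₂t₂ = 24 × 15.0 = 360 m
d_total = 72.2 + 360 = 432.2 m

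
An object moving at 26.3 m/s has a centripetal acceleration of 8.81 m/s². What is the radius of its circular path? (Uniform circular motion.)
r = v²/a_c = 26.3²/8.81 = 78.51 m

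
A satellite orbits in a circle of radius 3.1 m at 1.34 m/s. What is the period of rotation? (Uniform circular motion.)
T = 2πr/v = 2π×3.1/1.34 = 14.54 s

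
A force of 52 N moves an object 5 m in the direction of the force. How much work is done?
W = Fd = 52×5 = 260.0 J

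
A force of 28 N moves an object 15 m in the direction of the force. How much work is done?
W = Fd = 28×15 = 420.0 J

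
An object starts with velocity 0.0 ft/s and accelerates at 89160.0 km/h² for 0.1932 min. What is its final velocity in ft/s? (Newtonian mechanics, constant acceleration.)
v = v₀ + at (with unit conversion) = 261.6 ft/s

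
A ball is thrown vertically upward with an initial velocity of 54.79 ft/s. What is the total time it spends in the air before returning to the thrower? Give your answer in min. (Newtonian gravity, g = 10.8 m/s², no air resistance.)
t_total = 2v₀/g (with unit conversion) = 0.05154 min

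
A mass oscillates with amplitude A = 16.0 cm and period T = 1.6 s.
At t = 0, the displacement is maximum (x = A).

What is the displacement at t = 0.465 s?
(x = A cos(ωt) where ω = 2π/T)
ω = 2π/T = 2π/1.6 = 3.927 rad/s
x = A cos(ωt) = 16.0×cos(3.927×0.465) = -4.04 cm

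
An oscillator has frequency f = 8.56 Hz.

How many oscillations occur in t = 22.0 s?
n = f×t = 8.56×22.0 = 188.3 oscillations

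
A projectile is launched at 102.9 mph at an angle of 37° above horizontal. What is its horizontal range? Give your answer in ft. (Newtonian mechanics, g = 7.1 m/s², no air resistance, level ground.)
R = v₀² sin(2θ) / g (with unit conversion) = 939.9 ft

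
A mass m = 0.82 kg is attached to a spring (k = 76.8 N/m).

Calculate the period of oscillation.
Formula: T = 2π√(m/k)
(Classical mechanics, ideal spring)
T = 2π√(m/k) = 2π√(0.82/76.8) = 0.6492 s; f = 1/T = 1.54 Hz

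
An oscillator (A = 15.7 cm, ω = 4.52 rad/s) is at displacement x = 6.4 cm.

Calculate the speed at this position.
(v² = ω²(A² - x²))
v = ω√(A² − x²) = 4.52×√(0.157² − 0.064²) = 0.648 m/s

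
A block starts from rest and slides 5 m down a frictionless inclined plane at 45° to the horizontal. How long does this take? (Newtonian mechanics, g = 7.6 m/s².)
a = g sin(θ) = 7.6 × sin(45°) = 5.37 m/s²
t = √(2d/a) = √(2 × 5 / 5.37) = 1.36 s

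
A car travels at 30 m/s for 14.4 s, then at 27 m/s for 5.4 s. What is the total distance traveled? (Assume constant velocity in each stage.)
d₁ = v₁t₁ = 30 × 14.4 = 432 m
d₂ = v₂t₂ = 27 × 5.4 = 145.8 m
d_total = 432 + 145.8 = 577.8 m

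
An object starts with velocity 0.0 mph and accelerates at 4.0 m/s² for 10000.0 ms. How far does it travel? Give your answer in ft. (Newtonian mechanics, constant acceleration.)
d = v₀t + ½at² (with unit conversion) = 656.2 ft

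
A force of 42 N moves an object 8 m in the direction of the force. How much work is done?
W = Fd = 42×8 = 336.0 J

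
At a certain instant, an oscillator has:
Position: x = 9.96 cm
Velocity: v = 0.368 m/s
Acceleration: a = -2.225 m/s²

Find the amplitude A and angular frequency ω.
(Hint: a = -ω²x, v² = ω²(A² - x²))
a = −ω²x → ω = √(|a|/x) = √(2.225/0.0996) = 4.726 rad/s
v² = ω²(A² − x²) → A = √(x² + v²/ω²) = √(0.0996² + 0.368²/4.726²) = 0.1264 m = 12.64 cm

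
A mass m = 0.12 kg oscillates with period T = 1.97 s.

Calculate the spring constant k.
T = 2π√(m/k) → k = m(2π/T)² = 0.12×(2π/1.97)² = 1.221 N/m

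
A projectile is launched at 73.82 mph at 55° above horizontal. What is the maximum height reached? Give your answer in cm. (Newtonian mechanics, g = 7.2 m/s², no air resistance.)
H = v₀²sin²(θ)/(2g) (with unit conversion) = 5075.0 cm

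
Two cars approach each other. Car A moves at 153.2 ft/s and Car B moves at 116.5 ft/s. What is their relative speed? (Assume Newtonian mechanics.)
v_rel = v_A + v_B = 153.2 + 116.5 = 269.7 ft/s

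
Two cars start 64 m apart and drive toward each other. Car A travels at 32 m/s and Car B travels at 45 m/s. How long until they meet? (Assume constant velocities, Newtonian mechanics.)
Combined speed: v_combined = 32 + 45 = 77 m/s
Time to meet: t = d/77 = 64/77 = 0.83 s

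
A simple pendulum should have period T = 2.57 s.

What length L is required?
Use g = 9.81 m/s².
T = 2π√(L/g) → L = g(T/2π)² = 9.81×(2.57/2π)² = 1.641 m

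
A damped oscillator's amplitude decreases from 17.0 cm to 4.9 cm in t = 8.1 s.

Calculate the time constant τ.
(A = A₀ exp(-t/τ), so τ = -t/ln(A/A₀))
A/A₀ = 4.9/17.0 = 0.2882; ln(A/A₀) = -1.244
τ = −t/ln(A/A₀) = −8.1/-1.244 = 6.511 s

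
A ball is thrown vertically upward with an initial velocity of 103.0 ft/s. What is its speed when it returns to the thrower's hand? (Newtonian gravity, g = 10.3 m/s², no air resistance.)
By conservation of energy, the ball returns at the same speed = 103.0 ft/s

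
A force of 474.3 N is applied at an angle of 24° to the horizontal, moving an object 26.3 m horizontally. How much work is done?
W = Fd cosθ = 474.3×26.3×cos(24°) = 11396.0 J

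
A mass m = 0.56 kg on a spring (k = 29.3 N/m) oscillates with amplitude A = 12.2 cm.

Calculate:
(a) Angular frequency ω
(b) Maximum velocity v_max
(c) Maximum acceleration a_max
ω = √(k/m) = √(29.3/0.56) = 7.233 rad/s
v_max = ωA = 7.233×0.122 = 0.8825 m/s
a_max = ω²A = 7.233²×0.122 = 6.383 m/s²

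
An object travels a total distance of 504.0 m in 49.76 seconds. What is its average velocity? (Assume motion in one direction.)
v_avg = Δd / Δt = 504.0 / 49.76 = 10.13 m/s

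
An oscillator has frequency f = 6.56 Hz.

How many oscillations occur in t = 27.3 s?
n = f×t = 6.56×27.3 = 179.1 oscillations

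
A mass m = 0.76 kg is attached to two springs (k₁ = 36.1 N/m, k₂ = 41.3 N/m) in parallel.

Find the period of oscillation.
k_eq = k₁+k₂ = 77.4 N/m
T = 2π√(m/k_eq) = 2π√(0.76/77.4) = 0.6226 s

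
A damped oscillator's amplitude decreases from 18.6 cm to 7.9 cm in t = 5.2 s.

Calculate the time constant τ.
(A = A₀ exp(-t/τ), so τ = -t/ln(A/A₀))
A/A₀ = 7.9/18.6 = 0.4247; ln(A/A₀) = -0.8563
τ = −t/ln(A/A₀) = −5.2/-0.8563 = 6.073 s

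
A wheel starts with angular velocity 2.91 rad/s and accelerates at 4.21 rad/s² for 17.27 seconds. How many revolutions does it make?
θ = ω₀t + ½αt² = 2.91×17.27 + ½×4.21×17.27² = 678.08 rad
Revolutions = θ/(2π) = 678.08/(2π) = 107.92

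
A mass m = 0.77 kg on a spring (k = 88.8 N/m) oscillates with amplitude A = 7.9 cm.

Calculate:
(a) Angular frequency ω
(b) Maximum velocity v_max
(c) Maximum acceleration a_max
ω = √(k/m) = √(88.8/0.77) = 10.74 rad/s
v_max = ωA = 10.74×0.079 = 0.8484 m/s
a_max = ω²A = 10.74²×0.079 = 9.111 m/s²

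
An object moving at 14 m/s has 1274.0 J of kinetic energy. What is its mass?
KE = ½mv² → m = 2KE/v² = 2×1274.0/14² = 13.0 kg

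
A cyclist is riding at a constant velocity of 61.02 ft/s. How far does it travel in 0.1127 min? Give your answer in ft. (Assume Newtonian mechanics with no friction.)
d = vt (with unit conversion) = 412.6 ft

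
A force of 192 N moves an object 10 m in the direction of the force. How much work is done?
W = Fd = 192×10 = 1920.0 J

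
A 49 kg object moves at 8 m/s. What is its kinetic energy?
KE = ½mv² = ½×49×8² = 1568.0 J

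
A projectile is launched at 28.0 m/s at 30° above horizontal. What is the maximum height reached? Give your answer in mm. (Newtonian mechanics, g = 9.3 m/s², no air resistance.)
H = v₀²sin²(θ)/(2g) (with unit conversion) = 10540.0 mm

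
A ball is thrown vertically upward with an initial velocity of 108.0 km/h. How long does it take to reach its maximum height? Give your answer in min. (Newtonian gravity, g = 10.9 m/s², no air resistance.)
t_up = v₀/g (with unit conversion) = 0.04587 min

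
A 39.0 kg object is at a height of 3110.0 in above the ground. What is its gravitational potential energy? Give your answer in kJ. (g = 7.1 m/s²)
PE = mgh = 39 kg × 7.1 m/s² × 78.99 m = 2.187e+04 J = 21.87 kJ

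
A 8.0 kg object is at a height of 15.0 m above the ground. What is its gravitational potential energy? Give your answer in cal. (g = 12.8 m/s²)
PE = mgh = 8 kg × 12.8 m/s² × 15 m = 1536 J = 367.1 cal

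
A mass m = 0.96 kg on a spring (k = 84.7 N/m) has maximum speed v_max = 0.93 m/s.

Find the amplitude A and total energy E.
½mv²_max = ½kA² → A = v_max√(m/k) = 0.93×√(0.96/84.7) = 0.09901 m = 9.901 cm
E = ½mv²_max = ½×0.96×0.93² = 0.4152 J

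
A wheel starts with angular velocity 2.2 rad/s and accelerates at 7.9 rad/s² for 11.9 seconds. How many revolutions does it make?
θ = ω₀t + ½αt² = 2.2×11.9 + ½×7.9×11.9² = 585.54 rad
Revolutions = θ/(2π) = 585.54/(2π) = 93.19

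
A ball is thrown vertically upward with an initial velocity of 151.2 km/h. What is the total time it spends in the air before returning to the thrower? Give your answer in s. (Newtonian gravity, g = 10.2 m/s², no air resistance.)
t_total = 2v₀/g (with unit conversion) = 8.235 s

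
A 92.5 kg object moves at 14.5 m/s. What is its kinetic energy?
KE = ½mv² = ½×92.5×14.5² = 9724.062 J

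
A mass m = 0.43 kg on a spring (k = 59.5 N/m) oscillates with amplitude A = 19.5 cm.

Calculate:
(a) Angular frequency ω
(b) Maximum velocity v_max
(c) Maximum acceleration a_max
ω = √(k/m) = √(59.5/0.43) = 11.76 rad/s
v_max = ωA = 11.76×0.195 = 2.294 m/s
a_max = ω²A = 11.76²×0.195 = 26.98 m/s²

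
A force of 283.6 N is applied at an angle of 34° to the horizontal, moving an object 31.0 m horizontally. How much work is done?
W = Fd cosθ = 283.6×31.0×cos(34°) = 7288.6 J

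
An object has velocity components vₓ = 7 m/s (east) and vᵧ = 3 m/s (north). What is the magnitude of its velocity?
|v| = √(vₓ² + vᵧ²) = √(7² + 3²) = √(58) = 7.62 m/s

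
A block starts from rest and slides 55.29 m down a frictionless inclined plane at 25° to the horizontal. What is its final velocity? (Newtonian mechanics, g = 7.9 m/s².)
a = g sin(θ) = 7.9 × sin(25°) = 3.34 m/s²
v = √(2ad) = √(2 × 3.34 × 55.29) = 19.21 m/s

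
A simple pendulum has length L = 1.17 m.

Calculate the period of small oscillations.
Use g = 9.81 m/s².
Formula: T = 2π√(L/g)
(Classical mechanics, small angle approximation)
T = 2π√(L/g) = 2π√(1.17/9.81) = 2.17 s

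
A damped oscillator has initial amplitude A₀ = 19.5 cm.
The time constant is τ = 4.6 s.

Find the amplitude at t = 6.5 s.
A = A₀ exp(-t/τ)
A = A₀ exp(−t/τ) = 19.5×exp(−6.5/4.6) = 4.746 cm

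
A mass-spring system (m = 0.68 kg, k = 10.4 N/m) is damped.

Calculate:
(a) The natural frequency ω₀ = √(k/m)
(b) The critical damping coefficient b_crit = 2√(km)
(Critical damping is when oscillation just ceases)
ω₀ = √(k/m) = √(10.4/0.68) = 3.911 rad/s
b_crit = 2√(km) = 2√(10.4×0.68) = 5.319 kg/s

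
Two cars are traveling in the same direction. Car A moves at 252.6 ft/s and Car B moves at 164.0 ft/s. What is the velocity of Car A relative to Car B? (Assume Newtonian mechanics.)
v_rel = v_A - v_B = 252.6 - 164.0 = 88.6 ft/s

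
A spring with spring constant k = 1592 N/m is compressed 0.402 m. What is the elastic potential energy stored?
PE = ½kx² = ½×1592×0.402² = 128.6 J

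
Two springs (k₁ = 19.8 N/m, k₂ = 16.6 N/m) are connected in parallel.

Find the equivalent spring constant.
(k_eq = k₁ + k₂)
k_eq = k₁ + k₂ = 19.8 + 16.6 = 36.4 N/m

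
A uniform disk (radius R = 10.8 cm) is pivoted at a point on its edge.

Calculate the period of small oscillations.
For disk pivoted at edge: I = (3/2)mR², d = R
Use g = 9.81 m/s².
I/m = (3/2)R² = 0.0175 m²; d = R = 0.108 m
T = 2π√((3/2)R²/(gR)) = 2π√(3R/(2g)) = 0.8074 s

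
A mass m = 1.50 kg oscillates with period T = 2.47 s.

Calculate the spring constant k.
T = 2π√(m/k) → k = m(2π/T)² = 1.5×(2π/2.47)² = 9.706 N/m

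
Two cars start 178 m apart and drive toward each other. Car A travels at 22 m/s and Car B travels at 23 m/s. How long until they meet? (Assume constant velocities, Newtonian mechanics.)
Combined speed: v_combined = 22 + 23 = 45 m/s
Time to meet: t = d/45 = 178/45 = 3.96 s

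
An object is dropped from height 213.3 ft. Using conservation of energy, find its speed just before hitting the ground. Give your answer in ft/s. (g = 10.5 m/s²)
mgh = ½mv² → v = √(2gh) = √(2×10.5×65.01) = 36.95 m/s = 121.2 ft/s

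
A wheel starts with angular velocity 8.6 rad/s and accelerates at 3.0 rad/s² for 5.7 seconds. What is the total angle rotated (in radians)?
θ = ω₀t + ½αt² = 8.6×5.7 + ½×3.0×5.7² = 97.75 rad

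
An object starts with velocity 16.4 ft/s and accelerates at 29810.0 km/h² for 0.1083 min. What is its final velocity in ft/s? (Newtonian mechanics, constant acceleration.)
v = v₀ + at (with unit conversion) = 65.44 ft/s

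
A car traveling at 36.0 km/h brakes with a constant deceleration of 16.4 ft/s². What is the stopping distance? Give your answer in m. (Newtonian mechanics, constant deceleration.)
d = v₀² / (2a) (with unit conversion) = 10.0 m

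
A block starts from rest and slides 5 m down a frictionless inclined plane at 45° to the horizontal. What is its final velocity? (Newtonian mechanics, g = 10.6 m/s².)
a = g sin(θ) = 10.6 × sin(45°) = 7.5 m/s²
v = √(2ad) = √(2 × 7.5 × 5) = 8.66 m/s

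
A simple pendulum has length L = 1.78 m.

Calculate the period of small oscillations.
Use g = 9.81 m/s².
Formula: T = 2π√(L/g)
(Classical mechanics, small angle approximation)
T = 2π√(L/g) = 2π√(1.78/9.81) = 2.676 s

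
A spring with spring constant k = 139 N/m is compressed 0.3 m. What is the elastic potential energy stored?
PE = ½kx² = ½×139×0.3² = 6.255 J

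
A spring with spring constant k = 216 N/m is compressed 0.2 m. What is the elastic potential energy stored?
PE = ½kx² = ½×216×0.2² = 4.32 J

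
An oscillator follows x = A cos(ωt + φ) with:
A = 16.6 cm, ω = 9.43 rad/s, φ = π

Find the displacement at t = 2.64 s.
x = A cos(ωt + φ) = 16.6×cos(9.43×2.64 + π) = -16.13 cm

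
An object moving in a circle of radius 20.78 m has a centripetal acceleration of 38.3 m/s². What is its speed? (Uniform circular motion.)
v = √(a_c × r) = √(38.3 × 20.78) = 28.21 m/s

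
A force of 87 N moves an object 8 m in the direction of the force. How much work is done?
W = Fd = 87×8 = 696.0 J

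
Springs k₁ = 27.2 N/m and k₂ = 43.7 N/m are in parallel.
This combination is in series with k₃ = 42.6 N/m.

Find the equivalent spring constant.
k₁₂ = k₁ + k₂ = 70.9 N/m (parallel)
1/k_eq = 1/k₁₂ + 1/k₃ → k_eq = 26.61 N/m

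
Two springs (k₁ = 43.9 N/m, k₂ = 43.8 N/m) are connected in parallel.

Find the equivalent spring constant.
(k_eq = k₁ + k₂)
k_eq = k₁ + k₂ = 43.9 + 43.8 = 87.7 N/m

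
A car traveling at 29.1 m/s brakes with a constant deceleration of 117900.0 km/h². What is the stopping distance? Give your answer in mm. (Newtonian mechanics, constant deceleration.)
d = v₀² / (2a) (with unit conversion) = 46540.0 mm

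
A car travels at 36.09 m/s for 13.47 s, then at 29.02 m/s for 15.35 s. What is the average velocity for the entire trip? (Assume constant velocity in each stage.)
d₁ = v₁t₁ = 36.09 × 13.47 = 486.132 m
d₂ = v₂t₂ = 29.02 × 15.35 = 445.457 m
d_total = 931.59 m, t_total = 28.82 s
v_avg = d_total/t_total = 931.59/28.82 = 32.32 m/s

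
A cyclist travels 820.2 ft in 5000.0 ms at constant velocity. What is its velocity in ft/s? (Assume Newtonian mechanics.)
v = d/t (with unit conversion) = 164.0 ft/s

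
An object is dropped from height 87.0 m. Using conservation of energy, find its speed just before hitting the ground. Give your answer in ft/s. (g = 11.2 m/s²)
mgh = ½mv² → v = √(2gh) = √(2×11.2×87) = 44.15 m/s = 144.8 ft/s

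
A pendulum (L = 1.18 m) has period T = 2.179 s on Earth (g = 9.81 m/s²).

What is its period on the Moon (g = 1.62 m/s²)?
T = 2π√(L/g), so T_moon/T_earth = √(g_earth/g_moon)
T_moon = 2π√(1.18/1.62) = 5.362 s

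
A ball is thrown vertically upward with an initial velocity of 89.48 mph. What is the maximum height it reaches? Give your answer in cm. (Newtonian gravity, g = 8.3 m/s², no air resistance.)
h_max = v₀²/(2g) (with unit conversion) = 9639.0 cm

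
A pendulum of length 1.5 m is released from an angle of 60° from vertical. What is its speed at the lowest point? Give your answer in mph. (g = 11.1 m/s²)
h = L(1 − cosθ) = 1.5×(1 − cos60°) = 0.75 m
v = √(2gh) = √(2×11.1×0.75) = 4.08 m/s = 9.128 mph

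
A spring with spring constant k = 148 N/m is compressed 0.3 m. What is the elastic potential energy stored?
PE = ½kx² = ½×148×0.3² = 6.66 J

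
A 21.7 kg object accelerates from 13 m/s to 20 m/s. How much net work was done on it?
W_net = ΔKE = ½m(v₂² − v₁²) = ½×21.7×(20² − 13²) = 2506.35 J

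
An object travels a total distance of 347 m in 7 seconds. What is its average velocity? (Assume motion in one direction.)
v_avg = Δd / Δt = 347 / 7 = 49.57 m/s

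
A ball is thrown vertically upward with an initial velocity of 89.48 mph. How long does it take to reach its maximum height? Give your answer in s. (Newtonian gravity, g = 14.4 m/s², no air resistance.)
t_up = v₀/g (with unit conversion) = 2.778 s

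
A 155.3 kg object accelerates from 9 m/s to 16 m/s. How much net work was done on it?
W_net = ΔKE = ½m(v₂² − v₁²) = ½×155.3×(16² − 9²) = 13588.75 J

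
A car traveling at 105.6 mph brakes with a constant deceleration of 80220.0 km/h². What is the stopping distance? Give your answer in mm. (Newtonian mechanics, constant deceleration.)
d = v₀² / (2a) (with unit conversion) = 180000.0 mm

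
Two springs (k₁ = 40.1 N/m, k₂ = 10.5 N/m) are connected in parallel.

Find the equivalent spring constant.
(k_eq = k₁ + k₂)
k_eq = k₁ + k₂ = 40.1 + 10.5 = 50.6 N/m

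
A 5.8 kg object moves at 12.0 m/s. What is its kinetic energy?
KE = ½mv² = ½×5.8×12.0² = 417.6 J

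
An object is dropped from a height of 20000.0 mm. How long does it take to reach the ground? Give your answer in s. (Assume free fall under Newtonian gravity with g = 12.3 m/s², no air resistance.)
t = √(2h/g) (with unit conversion) = 1.803 s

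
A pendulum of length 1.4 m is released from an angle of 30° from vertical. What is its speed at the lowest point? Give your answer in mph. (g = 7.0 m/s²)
h = L(1 − cosθ) = 1.4×(1 − cos30°) = 0.1876 m
v = √(2gh) = √(2×7.0×0.1876) = 1.62 m/s = 3.625 mph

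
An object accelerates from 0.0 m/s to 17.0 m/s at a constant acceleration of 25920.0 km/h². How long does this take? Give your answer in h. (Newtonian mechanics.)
t = (v - v₀)/a (with unit conversion) = 0.002361 h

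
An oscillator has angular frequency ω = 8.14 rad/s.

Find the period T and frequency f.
T = 2π/ω = 2π/8.14 = 0.7719 s; f = ω/2π = 1.296 Hz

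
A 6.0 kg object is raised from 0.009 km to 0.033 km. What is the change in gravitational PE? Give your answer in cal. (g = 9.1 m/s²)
ΔPE = mg(h₂ − h₁) = 6 kg × 9.1 m/s² × (33 − 9) m = 1310 J = 313.2 cal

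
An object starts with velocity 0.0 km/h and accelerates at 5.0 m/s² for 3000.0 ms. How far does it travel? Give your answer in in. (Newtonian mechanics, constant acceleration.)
d = v₀t + ½at² (with unit conversion) = 885.8 in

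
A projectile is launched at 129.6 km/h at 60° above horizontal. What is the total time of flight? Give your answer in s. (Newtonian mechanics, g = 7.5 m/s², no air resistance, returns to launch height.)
T = 2v₀sin(θ)/g (with unit conversion) = 8.314 s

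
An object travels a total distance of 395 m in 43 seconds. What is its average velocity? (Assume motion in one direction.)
v_avg = Δd / Δt = 395 / 43 = 9.19 m/s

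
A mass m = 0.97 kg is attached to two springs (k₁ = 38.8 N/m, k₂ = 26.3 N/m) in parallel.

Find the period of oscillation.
k_eq = k₁+k₂ = 65.1 N/m
T = 2π√(m/k_eq) = 2π√(0.97/65.1) = 0.767 s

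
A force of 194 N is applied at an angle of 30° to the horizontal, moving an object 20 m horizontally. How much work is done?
W = Fd cosθ = 194×20×cos(30°) = 3360.2 J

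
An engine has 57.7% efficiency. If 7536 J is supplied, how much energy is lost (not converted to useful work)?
W_out = η × W_in = 0.577×7536 = 4348.3 J
W_lost = W_in − W_out = 7536 − 4348.3 = 3187.7 J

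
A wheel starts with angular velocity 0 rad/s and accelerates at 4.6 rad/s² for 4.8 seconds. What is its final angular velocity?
ω = ω₀ + αt = 0 + 4.6 × 4.8 = 22.08 rad/s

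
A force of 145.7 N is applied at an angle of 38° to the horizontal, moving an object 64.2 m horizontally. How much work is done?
W = Fd cosθ = 145.7×64.2×cos(38°) = 7371.0 J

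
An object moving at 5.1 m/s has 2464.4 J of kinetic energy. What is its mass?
KE = ½mv² → m = 2KE/v² = 2×2464.4/5.1² = 189.5 kg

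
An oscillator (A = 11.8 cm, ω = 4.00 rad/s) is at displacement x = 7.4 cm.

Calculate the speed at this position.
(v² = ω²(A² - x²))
v = ω√(A² − x²) = 4.0×√(0.118² − 0.074²) = 0.3677 m/s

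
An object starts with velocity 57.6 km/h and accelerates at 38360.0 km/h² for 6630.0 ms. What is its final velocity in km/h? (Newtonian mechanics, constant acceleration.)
v = v₀ + at (with unit conversion) = 128.2 km/h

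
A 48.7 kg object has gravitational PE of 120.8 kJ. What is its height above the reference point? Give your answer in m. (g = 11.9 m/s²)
PE = mgh → h = PE/(mg) = 1.208e+05 J / (48.7 kg × 11.9 m/s²) = 208.4 m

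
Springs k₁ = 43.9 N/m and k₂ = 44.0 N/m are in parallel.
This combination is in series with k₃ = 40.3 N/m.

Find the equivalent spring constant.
k₁₂ = k₁ + k₂ = 87.9 N/m (parallel)
1/k_eq = 1/k₁₂ + 1/k₃ → k_eq = 27.63 N/m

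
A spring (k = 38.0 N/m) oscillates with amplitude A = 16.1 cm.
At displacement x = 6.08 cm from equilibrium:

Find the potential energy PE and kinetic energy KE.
E_total = ½kA² = ½×38.0×(0.161)² = 0.4925 J
PE = ½kx² = ½×38.0×(0.0608)² = 0.07024 J
KE = E_total − PE = 0.4223 J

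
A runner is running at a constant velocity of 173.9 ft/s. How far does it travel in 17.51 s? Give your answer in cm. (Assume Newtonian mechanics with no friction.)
d = vt (with unit conversion) = 92810.0 cm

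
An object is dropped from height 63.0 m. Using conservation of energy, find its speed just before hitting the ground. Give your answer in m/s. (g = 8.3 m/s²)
mgh = ½mv² → v = √(2gh) = √(2×8.3×63) = 32.34 m/s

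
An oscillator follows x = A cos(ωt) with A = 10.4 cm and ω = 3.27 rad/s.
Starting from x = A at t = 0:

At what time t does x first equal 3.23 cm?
cos(ωt) = x/A = 3.23/10.4 = 0.3106
ωt = arccos(0.3106) = 1.255 rad
t = 1.255/3.27 = 0.3838 s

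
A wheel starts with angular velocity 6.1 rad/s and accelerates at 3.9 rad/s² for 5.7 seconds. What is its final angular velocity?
ω = ω₀ + αt = 6.1 + 3.9 × 5.7 = 28.33 rad/s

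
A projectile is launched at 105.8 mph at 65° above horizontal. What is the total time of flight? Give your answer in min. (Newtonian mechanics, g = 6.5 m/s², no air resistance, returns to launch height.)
T = 2v₀sin(θ)/g (with unit conversion) = 0.2198 min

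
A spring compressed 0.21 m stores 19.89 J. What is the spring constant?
PE = ½kx² → k = 2PE/x² = 2×19.89/0.21² = 902.0 N/m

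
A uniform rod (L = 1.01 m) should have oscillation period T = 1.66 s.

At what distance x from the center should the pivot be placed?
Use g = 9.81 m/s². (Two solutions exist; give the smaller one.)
T = 2π√((L²/12 + x²)/(gx)). Let c = T²g/(4π²) = 0.6847.
x² − cx + L²/12 = 0 → x = (c − √(c² − L²/3))/2 = 0.1629 m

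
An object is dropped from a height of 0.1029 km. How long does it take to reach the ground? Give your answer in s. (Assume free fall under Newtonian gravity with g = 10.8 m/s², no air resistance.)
t = √(2h/g) (with unit conversion) = 4.365 s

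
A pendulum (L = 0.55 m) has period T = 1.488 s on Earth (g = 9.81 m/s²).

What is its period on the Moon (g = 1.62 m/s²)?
T = 2π√(L/g), so T_moon/T_earth = √(g_earth/g_moon)
T_moon = 2π√(0.55/1.62) = 3.661 s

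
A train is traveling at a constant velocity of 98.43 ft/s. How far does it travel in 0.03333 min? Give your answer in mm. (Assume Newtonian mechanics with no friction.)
d = vt (with unit conversion) = 60000.0 mm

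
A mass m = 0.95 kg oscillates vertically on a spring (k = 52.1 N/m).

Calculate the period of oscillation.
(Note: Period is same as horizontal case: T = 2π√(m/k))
T = 2π√(m/k) = 2π√(0.95/52.1) = 0.8484 s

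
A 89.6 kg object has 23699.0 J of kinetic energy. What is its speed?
KE = ½mv² → v = √(2KE/m) = √(2×23699.0/89.6) = 23.0 m/s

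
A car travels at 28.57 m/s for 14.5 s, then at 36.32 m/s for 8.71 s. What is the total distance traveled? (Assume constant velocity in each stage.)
d₁ = v₁t₁ = 28.57 × 14.5 = 414.265 m
d₂ = v₂t₂ = 36.32 × 8.71 = 316.347 m
d_total = 414.265 + 316.347 = 730.61 m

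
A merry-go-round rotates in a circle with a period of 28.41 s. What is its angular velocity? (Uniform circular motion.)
ω = 2π/T = 2π/28.41 = 0.2212 rad/s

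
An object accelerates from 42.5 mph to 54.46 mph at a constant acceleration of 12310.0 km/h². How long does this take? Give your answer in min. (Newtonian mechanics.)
t = (v - v₀)/a (with unit conversion) = 0.09382 min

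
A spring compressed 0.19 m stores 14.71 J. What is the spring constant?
PE = ½kx² → k = 2PE/x² = 2×14.71/0.19² = 815.0 N/m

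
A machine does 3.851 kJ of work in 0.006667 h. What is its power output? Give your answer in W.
P = W/t = 3851 J / 24 s = 160.5 W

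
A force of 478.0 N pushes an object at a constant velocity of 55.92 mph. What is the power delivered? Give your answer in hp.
P = Fv = 478 N × 25 m/s = 1.195e+04 W = 16.02 hp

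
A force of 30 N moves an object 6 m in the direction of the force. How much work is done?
W = Fd = 30×6 = 180.0 J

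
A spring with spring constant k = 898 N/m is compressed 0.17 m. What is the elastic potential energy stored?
PE = ½kx² = ½×898×0.17² = 12.98 J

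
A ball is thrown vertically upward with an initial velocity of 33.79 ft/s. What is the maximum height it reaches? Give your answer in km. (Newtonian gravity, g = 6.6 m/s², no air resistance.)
h_max = v₀²/(2g) (with unit conversion) = 0.008036 km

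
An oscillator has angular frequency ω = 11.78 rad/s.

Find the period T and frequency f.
T = 2π/ω = 2π/11.78 = 0.5334 s; f = ω/2π = 1.875 Hz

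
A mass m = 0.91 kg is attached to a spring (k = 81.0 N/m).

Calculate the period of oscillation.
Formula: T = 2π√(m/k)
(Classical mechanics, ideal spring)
T = 2π√(m/k) = 2π√(0.91/81.0) = 0.666 s; f = 1/T = 1.502 Hz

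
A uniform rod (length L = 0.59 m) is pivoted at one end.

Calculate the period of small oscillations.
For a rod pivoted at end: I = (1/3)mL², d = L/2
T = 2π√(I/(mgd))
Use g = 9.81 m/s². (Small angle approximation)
I/m = (1/3)L² = 0.116 m²; d = L/2 = 0.295 m
T = 2π√(I/(mgd)) = 2π√(0.116/(9.81×0.295)) = 1.258 s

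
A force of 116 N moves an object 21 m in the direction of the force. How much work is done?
W = Fd = 116×21 = 2436.0 J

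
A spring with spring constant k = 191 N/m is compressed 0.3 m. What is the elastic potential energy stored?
PE = ½kx² = ½×191×0.3² = 8.595 J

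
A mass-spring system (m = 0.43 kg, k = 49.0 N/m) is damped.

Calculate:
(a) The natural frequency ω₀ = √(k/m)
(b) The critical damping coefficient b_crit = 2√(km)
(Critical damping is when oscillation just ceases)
ω₀ = √(k/m) = √(49.0/0.43) = 10.67 rad/s
b_crit = 2√(km) = 2√(49.0×0.43) = 9.18 kg/s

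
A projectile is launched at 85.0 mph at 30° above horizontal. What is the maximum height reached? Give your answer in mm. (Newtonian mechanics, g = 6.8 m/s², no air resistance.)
H = v₀²sin²(θ)/(2g) (with unit conversion) = 26540.0 mm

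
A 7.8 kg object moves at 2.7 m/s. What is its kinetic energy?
KE = ½mv² = ½×7.8×2.7² = 28.431 J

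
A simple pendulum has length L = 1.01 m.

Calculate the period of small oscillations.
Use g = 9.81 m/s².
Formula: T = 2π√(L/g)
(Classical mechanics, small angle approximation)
T = 2π√(L/g) = 2π√(1.01/9.81) = 2.016 s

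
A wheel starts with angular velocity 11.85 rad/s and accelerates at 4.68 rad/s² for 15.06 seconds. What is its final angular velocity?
ω = ω₀ + αt = 11.85 + 4.68 × 15.06 = 82.33 rad/s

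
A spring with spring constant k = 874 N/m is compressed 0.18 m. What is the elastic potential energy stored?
PE = ½kx² = ½×874×0.18² = 14.16 J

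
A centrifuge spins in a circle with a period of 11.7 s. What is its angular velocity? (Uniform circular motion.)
ω = 2π/T = 2π/11.7 = 0.537 rad/s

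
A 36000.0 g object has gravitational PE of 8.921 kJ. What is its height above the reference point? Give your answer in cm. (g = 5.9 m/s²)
PE = mgh → h = PE/(mg) = 8921 J / (36 kg × 5.9 m/s²) = 42 m = 4200.0 cm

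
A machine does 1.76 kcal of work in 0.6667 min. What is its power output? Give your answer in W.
P = W/t = 7364 J / 40 s = 184.1 W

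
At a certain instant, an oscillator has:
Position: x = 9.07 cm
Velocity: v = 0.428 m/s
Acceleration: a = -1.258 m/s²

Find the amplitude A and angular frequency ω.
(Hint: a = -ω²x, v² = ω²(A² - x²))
a = −ω²x → ω = √(|a|/x) = √(1.258/0.0907) = 3.724 rad/s
v² = ω²(A² − x²) → A = √(x² + v²/ω²) = √(0.0907² + 0.428²/3.724²) = 0.1464 m = 14.64 cm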